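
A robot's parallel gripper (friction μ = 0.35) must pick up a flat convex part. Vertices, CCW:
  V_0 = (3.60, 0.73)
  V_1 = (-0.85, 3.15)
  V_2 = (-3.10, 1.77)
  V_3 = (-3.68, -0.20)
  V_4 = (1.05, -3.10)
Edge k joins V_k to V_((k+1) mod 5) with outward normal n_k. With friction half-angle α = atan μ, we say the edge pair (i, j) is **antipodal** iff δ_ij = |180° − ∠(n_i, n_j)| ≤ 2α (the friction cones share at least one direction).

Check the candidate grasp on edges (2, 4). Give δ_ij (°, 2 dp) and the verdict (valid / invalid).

δ = 17.25°, valid

α = atan 0.35 = 19.29°;  2α = 38.58°
edge 2: e_2 = (-0.58, -1.97);  n_2 = (-0.9593, +0.2824)
edge 4: e_4 = (+2.55, +3.83);  n_4 = (+0.8324, -0.5542)
∠(n_2, n_4) = 162.75°
δ = |180° − 162.75°| = 17.25°
17.25° ≤ 2α = 38.58°  →  valid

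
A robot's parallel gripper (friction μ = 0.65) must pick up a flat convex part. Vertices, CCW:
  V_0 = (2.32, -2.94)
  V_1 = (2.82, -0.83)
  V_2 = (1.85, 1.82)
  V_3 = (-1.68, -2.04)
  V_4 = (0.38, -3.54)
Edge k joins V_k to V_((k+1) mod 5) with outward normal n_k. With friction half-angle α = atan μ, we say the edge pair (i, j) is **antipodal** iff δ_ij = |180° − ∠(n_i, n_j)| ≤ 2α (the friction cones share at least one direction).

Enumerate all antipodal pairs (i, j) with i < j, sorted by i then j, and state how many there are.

α = atan 0.65 = 33.02°;  2α = 66.05°
n_0 = (+0.9731, -0.2306)
n_1 = (+0.9391, +0.3437)
n_2 = (-0.7379, +0.6749)
n_3 = (-0.5886, -0.8084)
n_4 = (+0.2955, -0.9554)
  (0,1): δ = 146.56°  ·
  (0,2): δ = 29.11°  ✓
  (0,3): δ = 67.27°  ·
  (0,4): δ = 120.52°  ·
  (1,2): δ = 62.55°  ✓
  (1,3): δ = 33.84°  ✓
  (1,4): δ = 87.08°  ·
  (2,3): δ = 83.62°  ·
  (2,4): δ = 30.37°  ✓
  (3,4): δ = 126.75°  ·
antipodal pairs: 4

count = 4; pairs: (0,2), (1,2), (1,3), (2,4)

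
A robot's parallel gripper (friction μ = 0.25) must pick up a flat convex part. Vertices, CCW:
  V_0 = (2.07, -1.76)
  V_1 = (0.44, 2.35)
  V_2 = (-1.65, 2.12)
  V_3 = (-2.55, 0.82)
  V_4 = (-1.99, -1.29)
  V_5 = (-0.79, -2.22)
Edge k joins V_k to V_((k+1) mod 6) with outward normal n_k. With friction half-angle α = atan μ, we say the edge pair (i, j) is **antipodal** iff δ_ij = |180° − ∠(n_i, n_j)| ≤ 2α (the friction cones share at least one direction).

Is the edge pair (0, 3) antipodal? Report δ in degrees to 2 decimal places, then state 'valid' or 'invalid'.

α = atan 0.25 = 14.04°;  2α = 28.07°
edge 0: e_0 = (-1.63, +4.11);  n_0 = (+0.9296, +0.3687)
edge 3: e_3 = (+0.56, -2.11);  n_3 = (-0.9665, -0.2565)
∠(n_0, n_3) = 173.23°
δ = |180° − 173.23°| = 6.77°
6.77° ≤ 2α = 28.07°  →  valid

δ = 6.77°, valid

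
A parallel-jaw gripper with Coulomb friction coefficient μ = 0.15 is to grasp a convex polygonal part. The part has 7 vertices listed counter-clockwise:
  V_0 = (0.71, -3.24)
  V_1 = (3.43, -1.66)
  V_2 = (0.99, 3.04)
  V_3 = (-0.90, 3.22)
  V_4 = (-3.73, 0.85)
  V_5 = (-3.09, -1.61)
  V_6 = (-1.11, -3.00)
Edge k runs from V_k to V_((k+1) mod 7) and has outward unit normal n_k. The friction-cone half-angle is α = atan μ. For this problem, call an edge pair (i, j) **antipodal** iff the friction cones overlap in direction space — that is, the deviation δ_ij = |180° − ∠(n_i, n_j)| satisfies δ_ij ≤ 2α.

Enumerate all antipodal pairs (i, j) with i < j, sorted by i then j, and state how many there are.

α = atan 0.15 = 8.53°;  2α = 17.06°
n_0 = (+0.5023, -0.8647)
n_1 = (+0.8875, +0.4608)
n_2 = (+0.0948, +0.9955)
n_3 = (-0.6420, +0.7667)
n_4 = (-0.9678, -0.2518)
n_5 = (-0.5746, -0.8185)
n_6 = (-0.1307, -0.9914)
  (0,1): δ = 92.72°  ·
  (0,2): δ = 35.59°  ·
  (0,3): δ = 9.79°  ✓
  (0,4): δ = 74.43°  ·
  (0,5): δ = 114.78°  ·
  (0,6): δ = 142.34°  ·
  (1,2): δ = 122.88°  ·
  (1,3): δ = 77.49°  ·
  (1,4): δ = 12.85°  ✓
  (1,5): δ = 27.49°  ·
  (1,6): δ = 55.05°  ·
  (2,3): δ = 134.61°  ·
  (2,4): δ = 69.98°  ·
  (2,5): δ = 29.63°  ·
  (2,6): δ = 2.07°  ✓
  (3,4): δ = 115.36°  ·
  (3,5): δ = 75.01°  ·
  (3,6): δ = 47.46°  ·
  (4,5): δ = 139.65°  ·
  (4,6): δ = 112.10°  ·
  (5,6): δ = 152.44°  ·
antipodal pairs: 3

count = 3; pairs: (0,3), (1,4), (2,6)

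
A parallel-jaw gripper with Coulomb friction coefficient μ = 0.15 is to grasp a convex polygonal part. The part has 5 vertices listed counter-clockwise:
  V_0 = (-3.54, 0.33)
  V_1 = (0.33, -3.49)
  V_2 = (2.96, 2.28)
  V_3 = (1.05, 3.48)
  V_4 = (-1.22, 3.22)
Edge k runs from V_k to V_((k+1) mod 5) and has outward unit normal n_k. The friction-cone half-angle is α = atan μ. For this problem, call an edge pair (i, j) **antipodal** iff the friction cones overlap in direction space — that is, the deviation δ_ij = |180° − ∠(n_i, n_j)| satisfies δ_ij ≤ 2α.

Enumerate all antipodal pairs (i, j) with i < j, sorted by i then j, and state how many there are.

α = atan 0.15 = 8.53°;  2α = 17.06°
n_0 = (-0.7025, -0.7117)
n_1 = (+0.9099, -0.4148)
n_2 = (+0.5320, +0.8468)
n_3 = (-0.1138, +0.9935)
n_4 = (-0.7798, +0.6260)
  (0,1): δ = 69.88°  ·
  (0,2): δ = 12.49°  ✓
  (0,3): δ = 51.16°  ·
  (0,4): δ = 95.87°  ·
  (1,2): δ = 97.64°  ·
  (1,3): δ = 58.96°  ·
  (1,4): δ = 14.25°  ✓
  (2,3): δ = 141.33°  ·
  (2,4): δ = 96.62°  ·
  (3,4): δ = 135.29°  ·
antipodal pairs: 2

count = 2; pairs: (0,2), (1,4)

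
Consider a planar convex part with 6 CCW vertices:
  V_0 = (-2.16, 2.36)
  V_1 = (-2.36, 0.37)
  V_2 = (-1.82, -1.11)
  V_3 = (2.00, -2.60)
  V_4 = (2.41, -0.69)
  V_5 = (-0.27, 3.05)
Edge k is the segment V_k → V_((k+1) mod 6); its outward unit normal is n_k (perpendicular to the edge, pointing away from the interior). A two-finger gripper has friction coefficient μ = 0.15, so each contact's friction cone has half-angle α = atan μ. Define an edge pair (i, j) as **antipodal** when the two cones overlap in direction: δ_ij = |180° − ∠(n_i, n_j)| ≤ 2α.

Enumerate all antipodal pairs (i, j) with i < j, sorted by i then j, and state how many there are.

α = atan 0.15 = 8.53°;  2α = 17.06°
n_0 = (-0.9950, +0.1000)
n_1 = (-0.9394, -0.3428)
n_2 = (-0.3634, -0.9316)
n_3 = (+0.9777, -0.2099)
n_4 = (+0.8129, +0.5825)
n_5 = (-0.3429, +0.9394)
  (0,1): δ = 154.22°  ·
  (0,2): δ = 105.57°  ·
  (0,3): δ = 6.38°  ✓
  (0,4): δ = 41.36°  ·
  (0,5): δ = 115.80°  ·
  (1,2): δ = 131.35°  ·
  (1,3): δ = 32.16°  ·
  (1,4): δ = 15.58°  ✓
  (1,5): δ = 90.01°  ·
  (2,3): δ = 80.81°  ·
  (2,4): δ = 33.07°  ·
  (2,5): δ = 41.36°  ·
  (3,4): δ = 132.26°  ·
  (3,5): δ = 57.83°  ·
  (4,5): δ = 105.57°  ·
antipodal pairs: 2

count = 2; pairs: (0,3), (1,4)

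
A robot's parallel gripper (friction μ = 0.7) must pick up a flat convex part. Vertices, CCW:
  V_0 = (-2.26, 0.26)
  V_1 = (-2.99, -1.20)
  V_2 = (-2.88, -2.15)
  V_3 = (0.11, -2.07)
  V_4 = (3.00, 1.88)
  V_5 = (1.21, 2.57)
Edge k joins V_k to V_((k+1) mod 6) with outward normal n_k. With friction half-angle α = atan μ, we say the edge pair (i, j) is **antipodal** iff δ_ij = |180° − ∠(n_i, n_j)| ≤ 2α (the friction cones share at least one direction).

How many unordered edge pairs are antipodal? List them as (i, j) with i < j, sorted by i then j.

count = 7; pairs: (0,2), (0,3), (1,3), (1,4), (2,4), (2,5), (3,5)

α = atan 0.7 = 34.99°;  2α = 69.98°
n_0 = (-0.8944, +0.4472)
n_1 = (-0.9934, -0.1150)
n_2 = (+0.0267, -0.9996)
n_3 = (+0.8071, -0.5905)
n_4 = (+0.3597, +0.9331)
n_5 = (-0.5541, +0.8324)
  (0,1): δ = 146.83°  ·
  (0,2): δ = 61.90°  ✓
  (0,3): δ = 9.63°  ✓
  (0,4): δ = 95.48°  ·
  (0,5): δ = 150.22°  ·
  (1,2): δ = 95.07°  ·
  (1,3): δ = 42.80°  ✓
  (1,4): δ = 62.31°  ✓
  (1,5): δ = 117.05°  ·
  (2,3): δ = 127.72°  ·
  (2,4): δ = 22.61°  ✓
  (2,5): δ = 32.12°  ✓
  (3,4): δ = 74.89°  ·
  (3,5): δ = 20.16°  ✓
  (4,5): δ = 125.27°  ·
antipodal pairs: 7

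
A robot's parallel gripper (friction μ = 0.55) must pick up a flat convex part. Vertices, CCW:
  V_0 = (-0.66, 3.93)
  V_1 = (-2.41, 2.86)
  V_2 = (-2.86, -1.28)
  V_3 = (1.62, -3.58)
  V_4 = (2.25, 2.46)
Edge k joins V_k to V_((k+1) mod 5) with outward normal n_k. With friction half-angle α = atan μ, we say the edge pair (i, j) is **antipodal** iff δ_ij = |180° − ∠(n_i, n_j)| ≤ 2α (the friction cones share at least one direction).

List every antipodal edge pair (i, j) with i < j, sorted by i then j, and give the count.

count = 3; pairs: (0,3), (1,3), (2,4)

α = atan 0.55 = 28.81°;  2α = 57.62°
n_0 = (-0.5216, +0.8532)
n_1 = (-0.9941, +0.1081)
n_2 = (-0.4567, -0.8896)
n_3 = (+0.9946, -0.1037)
n_4 = (+0.4509, +0.8926)
  (0,1): δ = 127.65°  ·
  (0,2): δ = 58.62°  ·
  (0,3): δ = 52.60°  ✓
  (0,4): δ = 121.76°  ·
  (1,2): δ = 110.97°  ·
  (1,3): δ = 0.25°  ✓
  (1,4): δ = 69.40°  ·
  (2,3): δ = 68.78°  ·
  (2,4): δ = 0.37°  ✓
  (3,4): δ = 110.85°  ·
antipodal pairs: 3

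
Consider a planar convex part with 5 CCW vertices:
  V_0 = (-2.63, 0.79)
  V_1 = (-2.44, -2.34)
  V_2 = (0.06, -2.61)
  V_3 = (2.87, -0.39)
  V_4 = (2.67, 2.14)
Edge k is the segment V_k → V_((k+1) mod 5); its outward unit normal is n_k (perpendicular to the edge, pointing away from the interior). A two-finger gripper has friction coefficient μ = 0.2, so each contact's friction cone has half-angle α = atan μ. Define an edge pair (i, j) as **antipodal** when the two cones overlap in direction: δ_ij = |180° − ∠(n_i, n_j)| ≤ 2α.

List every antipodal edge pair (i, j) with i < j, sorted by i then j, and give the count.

count = 2; pairs: (0,3), (1,4)

α = atan 0.2 = 11.31°;  2α = 22.62°
n_0 = (-0.9982, -0.0606)
n_1 = (-0.1074, -0.9942)
n_2 = (+0.6199, -0.7847)
n_3 = (+0.9969, +0.0788)
n_4 = (-0.2468, +0.9691)
  (0,1): δ = 99.64°  ·
  (0,2): δ = 55.16°  ·
  (0,3): δ = 1.05°  ✓
  (0,4): δ = 100.82°  ·
  (1,2): δ = 135.53°  ·
  (1,3): δ = 79.32°  ·
  (1,4): δ = 20.45°  ✓
  (2,3): δ = 123.79°  ·
  (2,4): δ = 24.02°  ·
  (3,4): δ = 80.23°  ·
antipodal pairs: 2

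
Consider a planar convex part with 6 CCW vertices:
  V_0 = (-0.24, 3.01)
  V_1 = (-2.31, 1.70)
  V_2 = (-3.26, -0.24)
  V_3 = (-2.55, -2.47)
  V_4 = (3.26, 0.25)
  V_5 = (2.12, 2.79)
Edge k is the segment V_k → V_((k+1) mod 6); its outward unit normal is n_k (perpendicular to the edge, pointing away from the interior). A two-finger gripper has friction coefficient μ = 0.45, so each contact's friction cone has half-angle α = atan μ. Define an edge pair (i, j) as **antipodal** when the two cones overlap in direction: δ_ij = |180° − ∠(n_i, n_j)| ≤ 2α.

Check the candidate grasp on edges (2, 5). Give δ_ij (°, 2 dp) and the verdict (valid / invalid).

δ = 67.01°, invalid

α = atan 0.45 = 24.23°;  2α = 48.46°
edge 2: e_2 = (+0.71, -2.23);  n_2 = (-0.9529, -0.3034)
edge 5: e_5 = (-2.36, +0.22);  n_5 = (+0.0928, +0.9957)
∠(n_2, n_5) = 112.99°
δ = |180° − 112.99°| = 67.01°
67.01° > 2α = 48.46°  →  invalid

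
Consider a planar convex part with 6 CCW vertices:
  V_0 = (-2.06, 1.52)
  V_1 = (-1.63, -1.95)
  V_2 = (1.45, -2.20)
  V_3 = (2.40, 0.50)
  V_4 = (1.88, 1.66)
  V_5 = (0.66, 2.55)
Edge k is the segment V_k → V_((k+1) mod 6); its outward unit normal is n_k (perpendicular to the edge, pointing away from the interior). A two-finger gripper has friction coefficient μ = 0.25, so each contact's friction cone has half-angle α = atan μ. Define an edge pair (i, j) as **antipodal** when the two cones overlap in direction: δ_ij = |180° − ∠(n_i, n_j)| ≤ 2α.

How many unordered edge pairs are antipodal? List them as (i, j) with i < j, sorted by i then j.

α = atan 0.25 = 14.04°;  2α = 28.07°
n_0 = (-0.9924, -0.1230)
n_1 = (-0.0809, -0.9967)
n_2 = (+0.9433, -0.3319)
n_3 = (+0.9125, +0.4091)
n_4 = (+0.5894, +0.8079)
n_5 = (-0.3541, +0.9352)
  (0,1): δ = 101.70°  ·
  (0,2): δ = 26.45°  ✓
  (0,3): δ = 17.08°  ✓
  (0,4): δ = 46.82°  ·
  (0,5): δ = 103.68°  ·
  (1,2): δ = 104.74°  ·
  (1,3): δ = 61.21°  ·
  (1,4): δ = 31.47°  ·
  (1,5): δ = 25.38°  ✓
  (2,3): δ = 136.47°  ·
  (2,4): δ = 106.73°  ·
  (2,5): δ = 49.87°  ·
  (3,4): δ = 150.26°  ·
  (3,5): δ = 93.41°  ·
  (4,5): δ = 123.15°  ·
antipodal pairs: 3

count = 3; pairs: (0,2), (0,3), (1,5)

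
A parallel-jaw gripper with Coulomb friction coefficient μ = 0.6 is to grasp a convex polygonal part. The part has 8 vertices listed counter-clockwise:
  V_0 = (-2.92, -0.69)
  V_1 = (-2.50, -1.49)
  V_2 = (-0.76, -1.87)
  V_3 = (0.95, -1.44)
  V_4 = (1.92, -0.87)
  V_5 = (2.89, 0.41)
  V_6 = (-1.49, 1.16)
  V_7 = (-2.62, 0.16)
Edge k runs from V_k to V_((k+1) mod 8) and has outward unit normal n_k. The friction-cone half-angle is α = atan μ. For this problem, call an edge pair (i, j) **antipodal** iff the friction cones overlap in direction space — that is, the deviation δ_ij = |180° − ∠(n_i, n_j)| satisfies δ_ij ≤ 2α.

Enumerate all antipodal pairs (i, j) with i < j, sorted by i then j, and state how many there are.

count = 11; pairs: (0,5), (1,5), (1,6), (2,5), (2,6), (2,7), (3,5), (3,6), (3,7), (4,6), (4,7)

α = atan 0.6 = 30.96°;  2α = 61.93°
n_0 = (-0.8854, -0.4648)
n_1 = (-0.2134, -0.9770)
n_2 = (+0.2439, -0.9698)
n_3 = (+0.5066, -0.8622)
n_4 = (+0.7970, -0.6040)
n_5 = (+0.1688, +0.9857)
n_6 = (-0.6627, +0.7489)
n_7 = (-0.9430, +0.3328)
  (0,1): δ = 130.02°  ·
  (0,2): δ = 103.58°  ·
  (0,3): δ = 87.26°  ·
  (0,4): δ = 64.85°  ·
  (0,5): δ = 52.58°  ✓
  (0,6): δ = 103.81°  ·
  (0,7): δ = 132.86°  ·
  (1,2): δ = 153.57°  ·
  (1,3): δ = 137.24°  ·
  (1,4): δ = 114.84°  ·
  (1,5): δ = 2.60°  ✓
  (1,6): δ = 53.83°  ✓
  (1,7): δ = 82.88°  ·
  (2,3): δ = 163.68°  ·
  (2,4): δ = 141.27°  ·
  (2,5): δ = 23.83°  ✓
  (2,6): δ = 27.39°  ✓
  (2,7): δ = 56.44°  ✓
  (3,4): δ = 157.60°  ·
  (3,5): δ = 40.16°  ✓
  (3,6): δ = 11.07°  ✓
  (3,7): δ = 40.12°  ✓
  (4,5): δ = 62.56°  ·
  (4,6): δ = 11.34°  ✓
  (4,7): δ = 17.72°  ✓
  (5,6): δ = 128.78°  ·
  (5,7): δ = 99.72°  ·
  (6,7): δ = 150.95°  ·
antipodal pairs: 11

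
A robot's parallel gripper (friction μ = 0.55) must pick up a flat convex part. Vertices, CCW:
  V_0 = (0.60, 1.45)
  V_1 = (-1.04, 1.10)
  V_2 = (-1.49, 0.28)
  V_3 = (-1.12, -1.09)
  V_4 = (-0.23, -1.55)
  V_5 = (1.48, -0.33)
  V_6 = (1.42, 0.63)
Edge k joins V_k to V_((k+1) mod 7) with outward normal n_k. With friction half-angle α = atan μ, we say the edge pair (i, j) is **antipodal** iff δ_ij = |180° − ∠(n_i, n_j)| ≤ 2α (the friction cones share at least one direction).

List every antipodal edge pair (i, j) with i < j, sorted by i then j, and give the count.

count = 7; pairs: (0,3), (0,4), (1,4), (1,5), (2,5), (2,6), (3,6)

α = atan 0.55 = 28.81°;  2α = 57.62°
n_0 = (-0.2087, +0.9780)
n_1 = (-0.8767, +0.4811)
n_2 = (-0.9654, -0.2607)
n_3 = (-0.4592, -0.8884)
n_4 = (+0.5808, -0.8141)
n_5 = (+0.9981, +0.0624)
n_6 = (+0.7071, +0.7071)
  (0,1): δ = 130.80°  ·
  (0,2): δ = 86.93°  ·
  (0,3): δ = 39.38°  ✓
  (0,4): δ = 23.46°  ✓
  (0,5): δ = 81.53°  ·
  (0,6): δ = 122.95°  ·
  (1,2): δ = 136.13°  ·
  (1,3): δ = 88.58°  ·
  (1,4): δ = 25.74°  ✓
  (1,5): δ = 32.33°  ✓
  (1,6): δ = 73.76°  ·
  (2,3): δ = 132.45°  ·
  (2,4): δ = 69.61°  ·
  (2,5): δ = 11.54°  ✓
  (2,6): δ = 29.89°  ✓
  (3,4): δ = 117.16°  ·
  (3,5): δ = 59.09°  ·
  (3,6): δ = 17.67°  ✓
  (4,5): δ = 121.93°  ·
  (4,6): δ = 80.51°  ·
  (5,6): δ = 138.58°  ·
antipodal pairs: 7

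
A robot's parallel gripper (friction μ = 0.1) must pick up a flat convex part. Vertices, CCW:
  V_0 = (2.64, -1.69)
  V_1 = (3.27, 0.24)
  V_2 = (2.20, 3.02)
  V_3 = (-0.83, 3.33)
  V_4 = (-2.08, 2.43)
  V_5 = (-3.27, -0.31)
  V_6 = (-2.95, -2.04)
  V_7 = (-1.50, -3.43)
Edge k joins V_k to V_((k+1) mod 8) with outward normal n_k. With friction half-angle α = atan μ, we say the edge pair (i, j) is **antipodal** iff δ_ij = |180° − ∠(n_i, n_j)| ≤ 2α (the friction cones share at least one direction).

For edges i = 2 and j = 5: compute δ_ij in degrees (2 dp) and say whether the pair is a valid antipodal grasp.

α = atan 0.1 = 5.71°;  2α = 11.42°
edge 2: e_2 = (-3.03, +0.31);  n_2 = (+0.1018, +0.9948)
edge 5: e_5 = (+0.32, -1.73);  n_5 = (-0.9833, -0.1819)
∠(n_2, n_5) = 106.32°
δ = |180° − 106.32°| = 73.68°
73.68° > 2α = 11.42°  →  invalid

δ = 73.68°, invalid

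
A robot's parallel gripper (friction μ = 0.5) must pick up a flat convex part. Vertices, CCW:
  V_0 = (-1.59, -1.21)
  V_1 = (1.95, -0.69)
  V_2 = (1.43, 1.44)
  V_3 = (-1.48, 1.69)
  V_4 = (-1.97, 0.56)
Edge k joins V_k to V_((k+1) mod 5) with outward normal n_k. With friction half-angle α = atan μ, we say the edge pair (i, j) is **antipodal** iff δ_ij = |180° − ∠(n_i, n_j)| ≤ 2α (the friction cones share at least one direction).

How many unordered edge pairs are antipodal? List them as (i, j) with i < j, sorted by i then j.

α = atan 0.5 = 26.57°;  2α = 53.13°
n_0 = (+0.1453, -0.9894)
n_1 = (+0.9715, +0.2372)
n_2 = (+0.0856, +0.9963)
n_3 = (-0.9175, +0.3978)
n_4 = (-0.9777, -0.2099)
  (0,1): δ = 84.64°  ·
  (0,2): δ = 13.27°  ✓
  (0,3): δ = 58.20°  ·
  (0,4): δ = 93.76°  ·
  (1,2): δ = 108.63°  ·
  (1,3): δ = 37.16°  ✓
  (1,4): δ = 1.60°  ✓
  (2,3): δ = 108.53°  ·
  (2,4): δ = 72.97°  ·
  (3,4): δ = 144.44°  ·
antipodal pairs: 3

count = 3; pairs: (0,2), (1,3), (1,4)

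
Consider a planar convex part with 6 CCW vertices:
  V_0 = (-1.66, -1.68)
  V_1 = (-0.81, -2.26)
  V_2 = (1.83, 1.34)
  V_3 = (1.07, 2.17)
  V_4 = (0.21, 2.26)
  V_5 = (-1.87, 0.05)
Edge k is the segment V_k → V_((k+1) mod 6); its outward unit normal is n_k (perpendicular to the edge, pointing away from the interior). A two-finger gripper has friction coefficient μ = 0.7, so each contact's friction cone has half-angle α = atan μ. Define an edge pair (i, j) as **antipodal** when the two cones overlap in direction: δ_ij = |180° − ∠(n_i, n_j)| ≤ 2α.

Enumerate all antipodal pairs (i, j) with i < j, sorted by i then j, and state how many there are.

count = 6; pairs: (0,2), (0,3), (1,3), (1,4), (1,5), (2,5)

α = atan 0.7 = 34.99°;  2α = 69.98°
n_0 = (-0.5636, -0.8260)
n_1 = (+0.8064, -0.5914)
n_2 = (+0.7375, +0.6753)
n_3 = (+0.1041, +0.9946)
n_4 = (-0.7282, +0.6854)
n_5 = (-0.9927, -0.1205)
  (0,1): δ = 91.95°  ·
  (0,2): δ = 13.21°  ✓
  (0,3): δ = 28.33°  ✓
  (0,4): δ = 81.04°  ·
  (0,5): δ = 131.23°  ·
  (1,2): δ = 101.27°  ·
  (1,3): δ = 59.72°  ✓
  (1,4): δ = 7.01°  ✓
  (1,5): δ = 43.17°  ✓
  (2,3): δ = 138.45°  ·
  (2,4): δ = 85.74°  ·
  (2,5): δ = 35.56°  ✓
  (3,4): δ = 127.29°  ·
  (3,5): δ = 77.10°  ·
  (4,5): δ = 129.81°  ·
antipodal pairs: 6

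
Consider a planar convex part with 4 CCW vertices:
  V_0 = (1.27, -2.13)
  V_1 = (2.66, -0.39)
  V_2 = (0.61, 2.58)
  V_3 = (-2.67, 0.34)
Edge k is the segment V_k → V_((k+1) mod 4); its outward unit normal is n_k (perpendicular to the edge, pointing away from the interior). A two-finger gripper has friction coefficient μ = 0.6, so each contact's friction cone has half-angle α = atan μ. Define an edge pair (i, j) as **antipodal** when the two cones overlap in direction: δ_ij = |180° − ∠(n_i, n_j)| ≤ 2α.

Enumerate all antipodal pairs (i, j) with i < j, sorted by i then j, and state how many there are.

α = atan 0.6 = 30.96°;  2α = 61.93°
n_0 = (+0.7813, -0.6241)
n_1 = (+0.8230, +0.5681)
n_2 = (-0.5640, +0.8258)
n_3 = (-0.5312, -0.8473)
  (0,1): δ = 106.77°  ·
  (0,2): δ = 17.05°  ✓
  (0,3): δ = 96.54°  ·
  (1,2): δ = 90.28°  ·
  (1,3): δ = 23.30°  ✓
  (2,3): δ = 66.41°  ·
antipodal pairs: 2

count = 2; pairs: (0,2), (1,3)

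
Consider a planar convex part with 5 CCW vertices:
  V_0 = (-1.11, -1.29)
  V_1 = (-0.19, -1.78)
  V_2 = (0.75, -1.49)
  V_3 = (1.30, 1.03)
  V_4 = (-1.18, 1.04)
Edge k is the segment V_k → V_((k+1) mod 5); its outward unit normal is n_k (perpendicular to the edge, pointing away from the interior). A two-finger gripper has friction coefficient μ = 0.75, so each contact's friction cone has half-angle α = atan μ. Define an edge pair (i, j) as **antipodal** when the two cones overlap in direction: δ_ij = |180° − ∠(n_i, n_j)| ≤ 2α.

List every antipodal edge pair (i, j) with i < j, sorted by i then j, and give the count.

count = 3; pairs: (0,3), (1,3), (2,4)

α = atan 0.75 = 36.87°;  2α = 73.74°
n_0 = (-0.4701, -0.8826)
n_1 = (+0.2948, -0.9556)
n_2 = (+0.9770, -0.2132)
n_3 = (+0.0040, +1.0000)
n_4 = (-0.9995, -0.0300)
  (0,1): δ = 134.81°  ·
  (0,2): δ = 74.27°  ·
  (0,3): δ = 27.81°  ✓
  (0,4): δ = 119.76°  ·
  (1,2): δ = 119.46°  ·
  (1,3): δ = 17.38°  ✓
  (1,4): δ = 74.58°  ·
  (2,3): δ = 77.92°  ·
  (2,4): δ = 14.03°  ✓
  (3,4): δ = 88.05°  ·
antipodal pairs: 3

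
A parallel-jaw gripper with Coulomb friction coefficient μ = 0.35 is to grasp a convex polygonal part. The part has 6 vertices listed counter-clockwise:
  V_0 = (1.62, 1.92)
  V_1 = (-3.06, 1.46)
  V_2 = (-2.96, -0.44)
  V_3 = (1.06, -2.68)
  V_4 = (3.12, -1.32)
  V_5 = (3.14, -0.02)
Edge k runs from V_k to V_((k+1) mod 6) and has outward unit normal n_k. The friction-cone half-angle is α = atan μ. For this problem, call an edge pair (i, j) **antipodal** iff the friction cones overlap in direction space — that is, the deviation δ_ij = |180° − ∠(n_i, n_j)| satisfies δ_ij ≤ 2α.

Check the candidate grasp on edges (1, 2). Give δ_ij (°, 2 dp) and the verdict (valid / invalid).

δ = 122.14°, invalid

α = atan 0.35 = 19.29°;  2α = 38.58°
edge 1: e_1 = (+0.10, -1.90);  n_1 = (-0.9986, -0.0526)
edge 2: e_2 = (+4.02, -2.24);  n_2 = (-0.4867, -0.8735)
∠(n_1, n_2) = 57.86°
δ = |180° − 57.86°| = 122.14°
122.14° > 2α = 38.58°  →  invalid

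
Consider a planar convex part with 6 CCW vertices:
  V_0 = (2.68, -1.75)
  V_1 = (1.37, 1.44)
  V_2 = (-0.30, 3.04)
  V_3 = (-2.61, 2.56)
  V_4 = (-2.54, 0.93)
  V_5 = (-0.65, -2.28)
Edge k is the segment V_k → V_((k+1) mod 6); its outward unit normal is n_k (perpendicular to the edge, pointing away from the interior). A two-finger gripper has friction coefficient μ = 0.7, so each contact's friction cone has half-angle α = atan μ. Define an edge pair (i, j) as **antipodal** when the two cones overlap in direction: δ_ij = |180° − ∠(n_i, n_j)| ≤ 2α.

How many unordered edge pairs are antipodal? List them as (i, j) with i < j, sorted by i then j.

count = 6; pairs: (0,3), (0,4), (1,3), (1,4), (1,5), (2,5)

α = atan 0.7 = 34.99°;  2α = 69.98°
n_0 = (+0.9250, +0.3799)
n_1 = (+0.6918, +0.7221)
n_2 = (-0.2034, +0.9791)
n_3 = (-0.9991, -0.0429)
n_4 = (-0.8617, -0.5074)
n_5 = (+0.1572, -0.9876)
  (0,1): δ = 156.10°  ·
  (0,2): δ = 100.59°  ·
  (0,3): δ = 19.87°  ✓
  (0,4): δ = 8.16°  ✓
  (0,5): δ = 76.72°  ·
  (1,2): δ = 124.49°  ·
  (1,3): δ = 43.77°  ✓
  (1,4): δ = 15.74°  ✓
  (1,5): δ = 52.82°  ✓
  (2,3): δ = 99.28°  ·
  (2,4): δ = 71.25°  ·
  (2,5): δ = 2.70°  ✓
  (3,4): δ = 151.97°  ·
  (3,5): δ = 83.42°  ·
  (4,5): δ = 111.45°  ·
antipodal pairs: 6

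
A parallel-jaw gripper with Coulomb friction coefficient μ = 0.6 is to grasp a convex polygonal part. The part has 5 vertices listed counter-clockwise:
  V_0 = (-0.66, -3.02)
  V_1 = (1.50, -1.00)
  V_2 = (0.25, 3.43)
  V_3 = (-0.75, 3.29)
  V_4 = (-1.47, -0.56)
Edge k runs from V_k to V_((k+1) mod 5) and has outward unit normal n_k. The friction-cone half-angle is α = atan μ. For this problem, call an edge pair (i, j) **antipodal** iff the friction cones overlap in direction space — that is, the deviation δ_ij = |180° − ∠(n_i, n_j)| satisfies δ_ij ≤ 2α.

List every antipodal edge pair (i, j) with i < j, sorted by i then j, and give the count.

count = 4; pairs: (0,2), (0,3), (1,3), (1,4)

α = atan 0.6 = 30.96°;  2α = 61.93°
n_0 = (+0.6830, -0.7304)
n_1 = (+0.9624, +0.2716)
n_2 = (-0.1386, +0.9903)
n_3 = (-0.9830, +0.1838)
n_4 = (-0.9498, -0.3128)
  (0,1): δ = 117.32°  ·
  (0,2): δ = 35.11°  ✓
  (0,3): δ = 36.33°  ✓
  (0,4): δ = 65.14°  ·
  (1,2): δ = 97.79°  ·
  (1,3): δ = 26.35°  ✓
  (1,4): δ = 2.47°  ✓
  (2,3): δ = 108.56°  ·
  (2,4): δ = 79.74°  ·
  (3,4): δ = 151.18°  ·
antipodal pairs: 4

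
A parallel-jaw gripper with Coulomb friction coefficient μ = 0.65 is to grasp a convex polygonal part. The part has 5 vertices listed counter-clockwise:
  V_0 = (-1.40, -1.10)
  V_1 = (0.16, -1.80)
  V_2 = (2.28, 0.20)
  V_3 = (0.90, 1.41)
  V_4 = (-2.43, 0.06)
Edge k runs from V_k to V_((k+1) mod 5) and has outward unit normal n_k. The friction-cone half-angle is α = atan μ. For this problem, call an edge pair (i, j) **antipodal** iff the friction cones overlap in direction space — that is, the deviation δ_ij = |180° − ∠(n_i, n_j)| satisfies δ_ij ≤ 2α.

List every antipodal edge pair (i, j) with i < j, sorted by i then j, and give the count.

count = 4; pairs: (0,2), (0,3), (1,3), (2,4)

α = atan 0.65 = 33.02°;  2α = 66.05°
n_0 = (-0.4094, -0.9124)
n_1 = (+0.6862, -0.7274)
n_2 = (+0.6593, +0.7519)
n_3 = (-0.3757, +0.9267)
n_4 = (-0.7478, -0.6640)
  (0,1): δ = 112.50°  ·
  (0,2): δ = 17.08°  ✓
  (0,3): δ = 46.23°  ✓
  (0,4): δ = 155.77°  ·
  (1,2): δ = 84.58°  ·
  (1,3): δ = 21.26°  ✓
  (1,4): δ = 88.27°  ·
  (2,3): δ = 116.69°  ·
  (2,4): δ = 7.15°  ✓
  (3,4): δ = 70.47°  ·
antipodal pairs: 4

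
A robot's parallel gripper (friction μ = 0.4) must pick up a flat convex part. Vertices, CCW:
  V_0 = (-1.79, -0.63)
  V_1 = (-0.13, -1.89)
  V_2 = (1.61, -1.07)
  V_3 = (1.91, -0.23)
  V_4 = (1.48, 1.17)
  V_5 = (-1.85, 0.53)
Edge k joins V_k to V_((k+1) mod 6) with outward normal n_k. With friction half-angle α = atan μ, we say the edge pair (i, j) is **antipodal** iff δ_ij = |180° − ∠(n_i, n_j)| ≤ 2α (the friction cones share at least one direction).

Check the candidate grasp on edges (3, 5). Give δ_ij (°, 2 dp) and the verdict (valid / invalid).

δ = 14.11°, valid

α = atan 0.4 = 21.80°;  2α = 43.60°
edge 3: e_3 = (-0.43, +1.40);  n_3 = (+0.9559, +0.2936)
edge 5: e_5 = (+0.06, -1.16);  n_5 = (-0.9987, -0.0517)
∠(n_3, n_5) = 165.89°
δ = |180° − 165.89°| = 14.11°
14.11° ≤ 2α = 43.60°  →  valid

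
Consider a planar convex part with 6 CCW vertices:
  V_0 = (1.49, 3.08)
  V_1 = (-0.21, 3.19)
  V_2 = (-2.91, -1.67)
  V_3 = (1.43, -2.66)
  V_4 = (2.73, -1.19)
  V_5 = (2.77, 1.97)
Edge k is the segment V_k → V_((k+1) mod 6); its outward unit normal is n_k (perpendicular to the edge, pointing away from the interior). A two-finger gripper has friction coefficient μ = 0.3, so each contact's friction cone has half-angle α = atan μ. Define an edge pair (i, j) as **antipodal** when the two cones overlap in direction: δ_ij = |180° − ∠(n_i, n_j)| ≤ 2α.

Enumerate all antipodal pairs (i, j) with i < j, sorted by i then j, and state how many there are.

α = atan 0.3 = 16.70°;  2α = 33.40°
n_0 = (+0.0646, +0.9979)
n_1 = (-0.8742, +0.4856)
n_2 = (-0.2224, -0.9750)
n_3 = (+0.7491, -0.6625)
n_4 = (+0.9999, -0.0127)
n_5 = (+0.6552, +0.7555)
  (0,1): δ = 115.35°  ·
  (0,2): δ = 9.15°  ✓
  (0,3): δ = 52.21°  ·
  (0,4): δ = 92.98°  ·
  (0,5): δ = 142.77°  ·
  (1,2): δ = 73.80°  ·
  (1,3): δ = 12.43°  ✓
  (1,4): δ = 28.33°  ✓
  (1,5): δ = 78.12°  ·
  (2,3): δ = 118.64°  ·
  (2,4): δ = 77.88°  ·
  (2,5): δ = 28.08°  ✓
  (3,4): δ = 139.24°  ·
  (3,5): δ = 89.44°  ·
  (4,5): δ = 130.21°  ·
antipodal pairs: 4

count = 4; pairs: (0,2), (1,3), (1,4), (2,5)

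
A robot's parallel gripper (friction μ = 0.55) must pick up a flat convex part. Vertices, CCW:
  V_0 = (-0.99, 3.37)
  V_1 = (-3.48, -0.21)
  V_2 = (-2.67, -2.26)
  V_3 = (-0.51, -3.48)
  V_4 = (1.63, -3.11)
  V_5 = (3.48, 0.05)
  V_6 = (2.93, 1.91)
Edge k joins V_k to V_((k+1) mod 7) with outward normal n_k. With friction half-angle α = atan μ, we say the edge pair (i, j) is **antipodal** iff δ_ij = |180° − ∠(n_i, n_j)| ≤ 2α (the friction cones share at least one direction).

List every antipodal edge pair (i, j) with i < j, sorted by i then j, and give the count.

α = atan 0.55 = 28.81°;  2α = 57.62°
n_0 = (-0.8210, +0.5710)
n_1 = (-0.9300, -0.3675)
n_2 = (-0.4918, -0.8707)
n_3 = (+0.1704, -0.9854)
n_4 = (+0.8630, -0.5052)
n_5 = (+0.9590, +0.2836)
n_6 = (+0.3490, +0.9371)
  (0,1): δ = 123.62°  ·
  (0,2): δ = 84.64°  ·
  (0,3): δ = 45.37°  ✓
  (0,4): δ = 4.47°  ✓
  (0,5): δ = 51.29°  ✓
  (0,6): δ = 104.39°  ·
  (1,2): δ = 141.02°  ·
  (1,3): δ = 101.75°  ·
  (1,4): δ = 51.91°  ✓
  (1,5): δ = 5.09°  ✓
  (1,6): δ = 48.01°  ✓
  (2,3): δ = 140.73°  ·
  (2,4): δ = 90.89°  ·
  (2,5): δ = 44.07°  ✓
  (2,6): δ = 9.03°  ✓
  (3,4): δ = 130.16°  ·
  (3,5): δ = 83.34°  ·
  (3,6): δ = 30.24°  ✓
  (4,5): δ = 133.18°  ·
  (4,6): δ = 80.08°  ·
  (5,6): δ = 126.90°  ·
antipodal pairs: 9

count = 9; pairs: (0,3), (0,4), (0,5), (1,4), (1,5), (1,6), (2,5), (2,6), (3,6)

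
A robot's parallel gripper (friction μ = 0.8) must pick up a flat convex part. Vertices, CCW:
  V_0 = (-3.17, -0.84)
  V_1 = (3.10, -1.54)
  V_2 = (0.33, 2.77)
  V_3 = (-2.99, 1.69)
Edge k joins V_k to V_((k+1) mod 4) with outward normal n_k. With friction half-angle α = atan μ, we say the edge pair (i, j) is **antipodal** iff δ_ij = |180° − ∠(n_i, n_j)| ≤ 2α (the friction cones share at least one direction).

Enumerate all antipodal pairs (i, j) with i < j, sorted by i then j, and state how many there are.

count = 3; pairs: (0,1), (0,2), (1,3)

α = atan 0.8 = 38.66°;  2α = 77.32°
n_0 = (-0.1110, -0.9938)
n_1 = (+0.8412, +0.5407)
n_2 = (-0.3093, +0.9509)
n_3 = (-0.9975, +0.0710)
  (0,1): δ = 50.90°  ✓
  (0,2): δ = 24.39°  ✓
  (0,3): δ = 92.30°  ·
  (1,2): δ = 104.71°  ·
  (1,3): δ = 36.80°  ✓
  (2,3): δ = 112.09°  ·
antipodal pairs: 3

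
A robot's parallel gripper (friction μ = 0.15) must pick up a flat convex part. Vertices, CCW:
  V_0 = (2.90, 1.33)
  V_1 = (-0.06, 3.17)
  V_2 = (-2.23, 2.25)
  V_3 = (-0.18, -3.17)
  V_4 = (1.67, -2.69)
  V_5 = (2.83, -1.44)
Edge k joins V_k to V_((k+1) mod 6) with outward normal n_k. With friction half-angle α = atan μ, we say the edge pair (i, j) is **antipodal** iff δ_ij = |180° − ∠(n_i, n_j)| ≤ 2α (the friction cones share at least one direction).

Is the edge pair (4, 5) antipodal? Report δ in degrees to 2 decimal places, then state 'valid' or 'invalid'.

α = atan 0.15 = 8.53°;  2α = 17.06°
edge 4: e_4 = (+1.16, +1.25);  n_4 = (+0.7330, -0.6802)
edge 5: e_5 = (+0.07, +2.77);  n_5 = (+0.9997, -0.0253)
∠(n_4, n_5) = 41.41°
δ = |180° − 41.41°| = 138.59°
138.59° > 2α = 17.06°  →  invalid

δ = 138.59°, invalid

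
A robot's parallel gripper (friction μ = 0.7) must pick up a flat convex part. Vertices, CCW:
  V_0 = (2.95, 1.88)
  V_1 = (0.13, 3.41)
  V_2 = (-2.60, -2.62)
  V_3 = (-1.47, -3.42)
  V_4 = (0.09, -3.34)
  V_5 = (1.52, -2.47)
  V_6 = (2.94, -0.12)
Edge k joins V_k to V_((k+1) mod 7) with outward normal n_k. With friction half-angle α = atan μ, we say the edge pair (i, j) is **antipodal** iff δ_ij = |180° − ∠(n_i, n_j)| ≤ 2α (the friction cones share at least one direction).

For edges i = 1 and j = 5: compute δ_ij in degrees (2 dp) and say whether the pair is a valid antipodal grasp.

α = atan 0.7 = 34.99°;  2α = 69.98°
edge 1: e_1 = (-2.73, -6.03);  n_1 = (-0.9110, +0.4124)
edge 5: e_5 = (+1.42, +2.35);  n_5 = (+0.8559, -0.5172)
∠(n_1, n_5) = 173.22°
δ = |180° − 173.22°| = 6.78°
6.78° ≤ 2α = 69.98°  →  valid

δ = 6.78°, valid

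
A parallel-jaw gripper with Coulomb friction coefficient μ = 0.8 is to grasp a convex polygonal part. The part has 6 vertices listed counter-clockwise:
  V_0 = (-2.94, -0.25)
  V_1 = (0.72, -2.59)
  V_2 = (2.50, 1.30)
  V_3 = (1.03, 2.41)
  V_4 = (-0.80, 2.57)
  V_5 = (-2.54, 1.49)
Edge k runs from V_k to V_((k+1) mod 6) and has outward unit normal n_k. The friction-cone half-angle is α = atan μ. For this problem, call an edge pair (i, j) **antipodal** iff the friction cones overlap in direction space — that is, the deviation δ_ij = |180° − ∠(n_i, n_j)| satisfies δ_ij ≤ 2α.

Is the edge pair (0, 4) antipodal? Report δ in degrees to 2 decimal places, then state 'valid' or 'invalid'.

α = atan 0.8 = 38.66°;  2α = 77.32°
edge 0: e_0 = (+3.66, -2.34);  n_0 = (-0.5387, -0.8425)
edge 4: e_4 = (-1.74, -1.08);  n_4 = (-0.5274, +0.8496)
∠(n_0, n_4) = 115.58°
δ = |180° − 115.58°| = 64.42°
64.42° ≤ 2α = 77.32°  →  valid

δ = 64.42°, valid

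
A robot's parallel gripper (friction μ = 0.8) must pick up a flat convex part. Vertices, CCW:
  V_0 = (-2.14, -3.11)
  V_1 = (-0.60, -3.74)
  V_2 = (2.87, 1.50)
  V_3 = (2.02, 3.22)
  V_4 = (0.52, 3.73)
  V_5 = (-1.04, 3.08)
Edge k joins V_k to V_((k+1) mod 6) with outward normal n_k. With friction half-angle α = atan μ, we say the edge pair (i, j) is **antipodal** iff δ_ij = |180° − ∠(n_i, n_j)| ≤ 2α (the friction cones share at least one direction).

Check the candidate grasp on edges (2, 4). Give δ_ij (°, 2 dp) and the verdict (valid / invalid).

δ = 93.68°, invalid

α = atan 0.8 = 38.66°;  2α = 77.32°
edge 2: e_2 = (-0.85, +1.72);  n_2 = (+0.8965, +0.4430)
edge 4: e_4 = (-1.56, -0.65);  n_4 = (-0.3846, +0.9231)
∠(n_2, n_4) = 86.32°
δ = |180° − 86.32°| = 93.68°
93.68° > 2α = 77.32°  →  invalid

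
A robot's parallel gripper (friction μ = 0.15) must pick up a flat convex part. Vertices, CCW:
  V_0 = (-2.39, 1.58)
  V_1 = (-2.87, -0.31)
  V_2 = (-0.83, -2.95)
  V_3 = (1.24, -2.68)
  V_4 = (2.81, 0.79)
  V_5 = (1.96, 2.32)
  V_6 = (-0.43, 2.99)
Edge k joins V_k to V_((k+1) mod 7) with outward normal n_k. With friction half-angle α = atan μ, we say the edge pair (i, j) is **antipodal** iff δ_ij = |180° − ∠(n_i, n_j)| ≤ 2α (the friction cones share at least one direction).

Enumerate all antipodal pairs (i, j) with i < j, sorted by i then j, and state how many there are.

α = atan 0.15 = 8.53°;  2α = 17.06°
n_0 = (-0.9692, +0.2462)
n_1 = (-0.7913, -0.6114)
n_2 = (+0.1293, -0.9916)
n_3 = (+0.9111, -0.4122)
n_4 = (+0.8742, +0.4856)
n_5 = (+0.2699, +0.9629)
n_6 = (-0.5840, +0.8118)
  (0,1): δ = 128.06°  ·
  (0,2): δ = 68.32°  ·
  (0,3): δ = 10.09°  ✓
  (0,4): δ = 43.30°  ·
  (0,5): δ = 88.59°  ·
  (0,6): δ = 139.98°  ·
  (1,2): δ = 120.26°  ·
  (1,3): δ = 62.04°  ·
  (1,4): δ = 8.64°  ✓
  (1,5): δ = 36.65°  ·
  (1,6): δ = 88.04°  ·
  (2,3): δ = 121.78°  ·
  (2,4): δ = 68.38°  ·
  (2,5): δ = 23.09°  ·
  (2,6): δ = 28.30°  ·
  (3,4): δ = 126.60°  ·
  (3,5): δ = 81.32°  ·
  (3,6): δ = 29.92°  ·
  (4,5): δ = 134.71°  ·
  (4,6): δ = 83.32°  ·
  (5,6): δ = 128.61°  ·
antipodal pairs: 2

count = 2; pairs: (0,3), (1,4)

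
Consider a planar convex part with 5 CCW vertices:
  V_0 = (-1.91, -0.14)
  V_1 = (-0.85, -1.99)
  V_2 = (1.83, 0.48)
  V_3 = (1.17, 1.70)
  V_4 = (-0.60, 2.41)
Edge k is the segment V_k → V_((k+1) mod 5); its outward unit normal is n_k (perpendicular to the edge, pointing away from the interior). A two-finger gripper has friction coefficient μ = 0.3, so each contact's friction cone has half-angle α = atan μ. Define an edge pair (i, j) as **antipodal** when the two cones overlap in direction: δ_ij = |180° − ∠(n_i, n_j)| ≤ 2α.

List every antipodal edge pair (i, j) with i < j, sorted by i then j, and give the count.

count = 2; pairs: (0,2), (1,4)

α = atan 0.3 = 16.70°;  2α = 33.40°
n_0 = (-0.8677, -0.4971)
n_1 = (+0.6777, -0.7353)
n_2 = (+0.8795, +0.4758)
n_3 = (+0.3723, +0.9281)
n_4 = (-0.8895, +0.4570)
  (0,1): δ = 77.15°  ·
  (0,2): δ = 1.40°  ✓
  (0,3): δ = 38.33°  ·
  (0,4): δ = 123.00°  ·
  (1,2): δ = 104.25°  ·
  (1,3): δ = 64.52°  ·
  (1,4): δ = 20.14°  ✓
  (2,3): δ = 140.27°  ·
  (2,4): δ = 55.60°  ·
  (3,4): δ = 95.33°  ·
antipodal pairs: 2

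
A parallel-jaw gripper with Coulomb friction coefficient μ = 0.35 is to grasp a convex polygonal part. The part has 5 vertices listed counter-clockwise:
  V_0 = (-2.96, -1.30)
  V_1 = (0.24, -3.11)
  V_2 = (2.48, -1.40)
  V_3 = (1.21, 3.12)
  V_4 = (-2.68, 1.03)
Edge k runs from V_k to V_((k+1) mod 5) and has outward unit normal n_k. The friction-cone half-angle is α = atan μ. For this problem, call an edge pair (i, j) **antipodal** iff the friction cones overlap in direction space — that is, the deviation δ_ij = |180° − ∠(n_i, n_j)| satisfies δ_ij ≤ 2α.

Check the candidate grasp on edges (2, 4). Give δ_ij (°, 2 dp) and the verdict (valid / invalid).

δ = 22.55°, valid

α = atan 0.35 = 19.29°;  2α = 38.58°
edge 2: e_2 = (-1.27, +4.52);  n_2 = (+0.9627, +0.2705)
edge 4: e_4 = (-0.28, -2.33);  n_4 = (-0.9929, +0.1193)
∠(n_2, n_4) = 157.45°
δ = |180° − 157.45°| = 22.55°
22.55° ≤ 2α = 38.58°  →  valid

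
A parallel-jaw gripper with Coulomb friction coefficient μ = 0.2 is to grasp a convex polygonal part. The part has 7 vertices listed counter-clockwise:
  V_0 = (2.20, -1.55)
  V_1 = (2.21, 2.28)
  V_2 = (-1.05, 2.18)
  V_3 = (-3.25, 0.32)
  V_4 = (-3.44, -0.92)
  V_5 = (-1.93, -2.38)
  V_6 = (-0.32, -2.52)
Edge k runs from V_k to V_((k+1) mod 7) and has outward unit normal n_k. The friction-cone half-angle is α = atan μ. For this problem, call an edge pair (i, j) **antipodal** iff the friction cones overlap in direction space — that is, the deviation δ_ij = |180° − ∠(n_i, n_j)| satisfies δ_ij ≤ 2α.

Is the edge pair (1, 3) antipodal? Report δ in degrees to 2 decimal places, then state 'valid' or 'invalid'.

α = atan 0.2 = 11.31°;  2α = 22.62°
edge 1: e_1 = (-3.26, -0.10);  n_1 = (-0.0307, +0.9995)
edge 3: e_3 = (-0.19, -1.24);  n_3 = (-0.9885, +0.1515)
∠(n_1, n_3) = 79.53°
δ = |180° − 79.53°| = 100.47°
100.47° > 2α = 22.62°  →  invalid

δ = 100.47°, invalid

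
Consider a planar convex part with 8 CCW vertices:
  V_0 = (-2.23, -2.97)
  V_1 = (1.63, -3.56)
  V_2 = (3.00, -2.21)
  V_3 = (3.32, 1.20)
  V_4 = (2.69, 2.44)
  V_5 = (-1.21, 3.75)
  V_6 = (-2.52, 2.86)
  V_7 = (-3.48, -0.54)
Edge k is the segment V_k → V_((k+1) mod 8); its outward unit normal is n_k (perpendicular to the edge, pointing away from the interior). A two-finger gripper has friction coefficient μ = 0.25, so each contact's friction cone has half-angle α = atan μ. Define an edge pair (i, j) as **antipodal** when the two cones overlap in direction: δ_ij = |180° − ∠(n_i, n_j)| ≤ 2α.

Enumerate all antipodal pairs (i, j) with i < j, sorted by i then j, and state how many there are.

count = 4; pairs: (0,4), (1,5), (2,6), (3,7)

α = atan 0.25 = 14.04°;  2α = 28.07°
n_0 = (-0.1511, -0.9885)
n_1 = (+0.7019, -0.7123)
n_2 = (+0.9956, -0.0934)
n_3 = (+0.8915, +0.4530)
n_4 = (+0.3184, +0.9480)
n_5 = (-0.5620, +0.8272)
n_6 = (-0.9624, +0.2717)
n_7 = (-0.8892, -0.4574)
  (0,1): δ = 126.73°  ·
  (0,2): δ = 86.67°  ·
  (0,3): δ = 54.38°  ·
  (0,4): δ = 9.88°  ✓
  (0,5): δ = 42.88°  ·
  (0,6): δ = 82.92°  ·
  (0,7): δ = 125.91°  ·
  (1,2): δ = 139.94°  ·
  (1,3): δ = 107.65°  ·
  (1,4): δ = 63.15°  ·
  (1,5): δ = 10.39°  ✓
  (1,6): δ = 29.65°  ·
  (1,7): δ = 72.64°  ·
  (2,3): δ = 147.71°  ·
  (2,4): δ = 103.21°  ·
  (2,5): δ = 50.45°  ·
  (2,6): δ = 10.41°  ✓
  (2,7): δ = 32.58°  ·
  (3,4): δ = 135.50°  ·
  (3,5): δ = 82.74°  ·
  (3,6): δ = 42.70°  ·
  (3,7): δ = 0.29°  ✓
  (4,5): δ = 127.24°  ·
  (4,6): δ = 87.20°  ·
  (4,7): δ = 44.21°  ·
  (5,6): δ = 139.96°  ·
  (5,7): δ = 96.97°  ·
  (6,7): δ = 137.01°  ·
antipodal pairs: 4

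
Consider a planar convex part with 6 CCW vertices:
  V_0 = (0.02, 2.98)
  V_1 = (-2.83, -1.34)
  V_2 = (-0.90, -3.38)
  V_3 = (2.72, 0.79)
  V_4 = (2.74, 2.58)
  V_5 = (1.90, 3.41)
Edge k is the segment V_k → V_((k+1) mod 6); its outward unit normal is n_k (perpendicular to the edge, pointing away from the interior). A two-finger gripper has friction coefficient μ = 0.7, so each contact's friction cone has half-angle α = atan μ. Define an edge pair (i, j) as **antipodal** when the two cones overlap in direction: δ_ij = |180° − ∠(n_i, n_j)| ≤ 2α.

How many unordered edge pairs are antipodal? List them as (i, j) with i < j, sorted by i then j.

count = 6; pairs: (0,2), (0,3), (1,3), (1,4), (1,5), (2,5)

α = atan 0.7 = 34.99°;  2α = 69.98°
n_0 = (-0.8347, +0.5507)
n_1 = (-0.7264, -0.6873)
n_2 = (+0.7552, -0.6556)
n_3 = (+0.9999, -0.0112)
n_4 = (+0.7029, +0.7113)
n_5 = (-0.2230, +0.9748)
  (0,1): δ = 103.17°  ·
  (0,2): δ = 7.55°  ✓
  (0,3): δ = 32.77°  ✓
  (0,4): δ = 78.76°  ·
  (0,5): δ = 136.30°  ·
  (1,2): δ = 84.37°  ·
  (1,3): δ = 44.05°  ✓
  (1,4): δ = 1.93°  ✓
  (1,5): δ = 59.47°  ✓
  (2,3): δ = 139.68°  ·
  (2,4): δ = 93.70°  ·
  (2,5): δ = 36.16°  ✓
  (3,4): δ = 134.02°  ·
  (3,5): δ = 76.48°  ·
  (4,5): δ = 122.46°  ·
antipodal pairs: 6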